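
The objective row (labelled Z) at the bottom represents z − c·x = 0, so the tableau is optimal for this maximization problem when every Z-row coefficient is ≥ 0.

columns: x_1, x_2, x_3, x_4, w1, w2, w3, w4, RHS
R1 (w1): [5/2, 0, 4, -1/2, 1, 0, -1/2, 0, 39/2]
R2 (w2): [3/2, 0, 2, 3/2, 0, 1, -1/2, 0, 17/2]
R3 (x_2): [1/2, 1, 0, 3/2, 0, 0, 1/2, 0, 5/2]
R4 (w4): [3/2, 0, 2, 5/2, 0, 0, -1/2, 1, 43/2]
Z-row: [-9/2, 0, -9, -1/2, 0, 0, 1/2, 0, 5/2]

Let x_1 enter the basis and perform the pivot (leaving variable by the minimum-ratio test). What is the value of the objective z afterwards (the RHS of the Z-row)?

25

Ratio test on column x_1 — row 1: (39/2)/(5/2) = 39/5; row 2: (17/2)/(3/2) = 17/3; row 3: (5/2)/(1/2) = 5; row 4: (43/2)/(3/2) = 43/3. Minimum is 5 at row 3 (x_2 leaves); pivot element 1/2.
Pivot on row 3; the Z-row RHS becomes 5/2 − (-9/2)·5 = 25.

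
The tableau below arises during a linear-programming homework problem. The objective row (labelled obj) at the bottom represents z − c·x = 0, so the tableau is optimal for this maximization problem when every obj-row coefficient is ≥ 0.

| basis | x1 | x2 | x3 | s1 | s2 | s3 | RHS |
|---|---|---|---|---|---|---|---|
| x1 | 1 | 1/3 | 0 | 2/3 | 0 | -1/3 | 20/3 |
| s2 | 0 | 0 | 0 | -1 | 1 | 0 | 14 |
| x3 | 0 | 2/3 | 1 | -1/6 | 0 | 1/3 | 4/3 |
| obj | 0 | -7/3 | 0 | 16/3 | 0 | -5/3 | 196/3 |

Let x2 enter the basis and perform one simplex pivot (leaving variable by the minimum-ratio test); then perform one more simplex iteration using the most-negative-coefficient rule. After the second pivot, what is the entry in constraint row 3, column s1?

-1/2

Ratio test on column x2 — row 1: (20/3)/(1/3) = 20; row 2: entry 0 ≤ 0; row 3: (4/3)/(2/3) = 2. Minimum is 2 at row 3 (x3 leaves); pivot element 2/3.
Divide row 3 by 2/3; eliminate column x2 from the other rows.
Second iteration: most negative obj-row entry is -1/2 in column s3, so s3 enters.
Ratio test on column s3 — row 1: entry -1/2 ≤ 0; row 2: entry 0 ≤ 0; row 3: 2/(1/2) = 4. Minimum is 4 at row 3 (x2 leaves); pivot element 1/2.
Divide row 3 by 1/2; eliminate column s3 from the other rows.
After both pivots, the entry at constraint row 3, column s1 is -1/2.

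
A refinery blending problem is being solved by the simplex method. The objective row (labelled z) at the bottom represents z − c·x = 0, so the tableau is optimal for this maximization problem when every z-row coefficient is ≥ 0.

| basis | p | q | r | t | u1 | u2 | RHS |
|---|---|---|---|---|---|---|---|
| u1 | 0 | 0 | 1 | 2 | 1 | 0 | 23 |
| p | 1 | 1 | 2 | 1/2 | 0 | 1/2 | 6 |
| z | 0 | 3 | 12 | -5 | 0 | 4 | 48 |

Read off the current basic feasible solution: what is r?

r is not in the basis, so in the current basic feasible solution r = 0.

0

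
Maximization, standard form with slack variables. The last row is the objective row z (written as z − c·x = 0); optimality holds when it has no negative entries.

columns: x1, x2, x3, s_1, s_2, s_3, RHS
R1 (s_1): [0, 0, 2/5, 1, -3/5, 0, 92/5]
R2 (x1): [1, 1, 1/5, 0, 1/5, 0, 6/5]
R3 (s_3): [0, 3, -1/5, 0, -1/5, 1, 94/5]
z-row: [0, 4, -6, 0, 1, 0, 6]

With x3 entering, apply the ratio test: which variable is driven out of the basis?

x1

Column x3 entries and ratios — s_1: (92/5)/(2/5) = 46; x1: (6/5)/(1/5) = 6; s_3: -1/5 ≤ 0, skip.
Smallest ratio is 6 in the row of x1, so x1 leaves.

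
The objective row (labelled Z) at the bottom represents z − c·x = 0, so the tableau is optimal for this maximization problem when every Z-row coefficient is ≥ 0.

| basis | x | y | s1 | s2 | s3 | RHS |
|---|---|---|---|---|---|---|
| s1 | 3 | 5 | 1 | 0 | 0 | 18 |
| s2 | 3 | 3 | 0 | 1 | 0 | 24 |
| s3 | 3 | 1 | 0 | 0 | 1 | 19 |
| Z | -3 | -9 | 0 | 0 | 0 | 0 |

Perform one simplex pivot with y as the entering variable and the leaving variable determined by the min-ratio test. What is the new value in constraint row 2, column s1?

-3/5

Ratio test on column y — row 1: 18/5 = 18/5; row 2: 24/3 = 8; row 3: 19/1 = 19. Minimum is 18/5 at row 1 (s1 leaves); pivot element 5.
Divide row 1 by 5; eliminate column y from the other rows.
Row 2 update in column s1: 0 − 3·(1/5) = -3/5.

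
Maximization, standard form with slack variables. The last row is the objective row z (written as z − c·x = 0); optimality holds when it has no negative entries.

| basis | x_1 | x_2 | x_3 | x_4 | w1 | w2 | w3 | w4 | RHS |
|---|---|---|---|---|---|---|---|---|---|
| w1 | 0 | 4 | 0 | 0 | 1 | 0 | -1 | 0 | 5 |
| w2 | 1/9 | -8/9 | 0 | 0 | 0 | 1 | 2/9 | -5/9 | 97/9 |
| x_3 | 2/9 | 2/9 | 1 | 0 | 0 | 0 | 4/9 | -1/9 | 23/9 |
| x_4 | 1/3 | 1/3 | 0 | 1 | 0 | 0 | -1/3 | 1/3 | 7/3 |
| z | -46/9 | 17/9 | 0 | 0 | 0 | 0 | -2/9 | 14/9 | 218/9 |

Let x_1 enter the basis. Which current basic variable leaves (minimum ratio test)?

x_4

Column x_1 entries and ratios — w1: 0 ≤ 0, skip; w2: (97/9)/(1/9) = 97; x_3: (23/9)/(2/9) = 23/2; x_4: (7/3)/(1/3) = 7.
Smallest ratio is 7 in the row of x_4, so x_4 leaves.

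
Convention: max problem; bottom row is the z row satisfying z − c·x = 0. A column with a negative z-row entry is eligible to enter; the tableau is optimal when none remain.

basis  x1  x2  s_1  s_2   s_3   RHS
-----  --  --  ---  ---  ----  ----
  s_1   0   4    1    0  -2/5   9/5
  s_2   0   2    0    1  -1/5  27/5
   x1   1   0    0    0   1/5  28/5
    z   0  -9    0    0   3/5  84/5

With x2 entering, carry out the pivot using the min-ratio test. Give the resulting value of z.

417/20

Ratio test on column x2 — row 1: (9/5)/4 = 9/20; row 2: (27/5)/2 = 27/10; row 3: entry 0 ≤ 0. Minimum is 9/20 at row 1 (s_1 leaves); pivot element 4.
Pivot on row 1; the z-row RHS becomes 84/5 − (-9)·(9/20) = 417/20.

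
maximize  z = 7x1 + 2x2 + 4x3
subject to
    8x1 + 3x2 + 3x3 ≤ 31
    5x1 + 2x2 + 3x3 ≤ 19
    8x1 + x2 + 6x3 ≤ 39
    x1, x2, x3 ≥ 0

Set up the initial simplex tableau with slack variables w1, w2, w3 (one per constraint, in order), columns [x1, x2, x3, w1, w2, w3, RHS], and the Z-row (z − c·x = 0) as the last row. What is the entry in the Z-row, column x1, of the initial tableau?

-7

The Z-row carries the negated objective coefficients: the x1 entry is -7.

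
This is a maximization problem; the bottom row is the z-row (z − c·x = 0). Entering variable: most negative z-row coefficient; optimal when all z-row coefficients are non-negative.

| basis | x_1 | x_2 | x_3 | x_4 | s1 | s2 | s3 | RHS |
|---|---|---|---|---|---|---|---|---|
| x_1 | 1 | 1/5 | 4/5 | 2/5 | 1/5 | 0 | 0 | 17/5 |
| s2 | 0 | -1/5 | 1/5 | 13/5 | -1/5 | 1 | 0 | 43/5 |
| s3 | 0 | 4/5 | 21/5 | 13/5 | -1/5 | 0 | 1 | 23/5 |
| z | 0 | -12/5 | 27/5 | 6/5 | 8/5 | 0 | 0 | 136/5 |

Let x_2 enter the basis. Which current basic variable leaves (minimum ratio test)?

s3

Column x_2 entries and ratios — x_1: (17/5)/(1/5) = 17; s2: -1/5 ≤ 0, skip; s3: (23/5)/(4/5) = 23/4.
Smallest ratio is 23/4 in the row of s3, so s3 leaves.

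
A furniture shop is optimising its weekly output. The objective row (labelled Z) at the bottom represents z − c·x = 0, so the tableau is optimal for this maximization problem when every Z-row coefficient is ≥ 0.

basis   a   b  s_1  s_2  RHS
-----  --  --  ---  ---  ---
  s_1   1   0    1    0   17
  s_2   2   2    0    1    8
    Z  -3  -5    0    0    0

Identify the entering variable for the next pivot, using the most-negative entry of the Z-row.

Negative Z-row entries: a: -3, b: -5.
The most negative is -5 in column b, so b enters.

b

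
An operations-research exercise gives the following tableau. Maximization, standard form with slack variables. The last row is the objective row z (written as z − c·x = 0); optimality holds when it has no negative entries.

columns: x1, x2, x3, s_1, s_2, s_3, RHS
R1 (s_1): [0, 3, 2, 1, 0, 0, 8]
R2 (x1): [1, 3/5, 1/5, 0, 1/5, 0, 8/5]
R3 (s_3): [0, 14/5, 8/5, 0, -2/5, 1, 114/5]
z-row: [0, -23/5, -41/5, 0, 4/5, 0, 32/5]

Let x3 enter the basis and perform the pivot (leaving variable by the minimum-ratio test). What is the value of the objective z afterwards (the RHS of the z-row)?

196/5

Ratio test on column x3 — row 1: 8/2 = 4; row 2: (8/5)/(1/5) = 8; row 3: (114/5)/(8/5) = 57/4. Minimum is 4 at row 1 (s_1 leaves); pivot element 2.
Pivot on row 1; the z-row RHS becomes 32/5 − (-41/5)·4 = 196/5.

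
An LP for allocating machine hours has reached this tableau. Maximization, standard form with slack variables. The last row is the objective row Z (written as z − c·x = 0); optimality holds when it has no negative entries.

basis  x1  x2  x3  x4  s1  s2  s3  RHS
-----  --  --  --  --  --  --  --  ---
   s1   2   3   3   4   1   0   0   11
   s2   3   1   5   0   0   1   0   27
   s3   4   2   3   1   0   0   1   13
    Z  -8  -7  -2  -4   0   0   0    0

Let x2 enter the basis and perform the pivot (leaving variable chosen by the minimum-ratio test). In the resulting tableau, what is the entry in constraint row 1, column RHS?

Ratio test on column x2 — row 1: 11/3 = 11/3; row 2: 27/1 = 27; row 3: 13/2 = 13/2. Minimum is 11/3 at row 1 (s1 leaves); pivot element 3.
Divide row 1 by 3; eliminate column x2 from the other rows.
In the new row 1, the RHS entry is the old entry divided by the pivot: 11/3 = 11/3.

11/3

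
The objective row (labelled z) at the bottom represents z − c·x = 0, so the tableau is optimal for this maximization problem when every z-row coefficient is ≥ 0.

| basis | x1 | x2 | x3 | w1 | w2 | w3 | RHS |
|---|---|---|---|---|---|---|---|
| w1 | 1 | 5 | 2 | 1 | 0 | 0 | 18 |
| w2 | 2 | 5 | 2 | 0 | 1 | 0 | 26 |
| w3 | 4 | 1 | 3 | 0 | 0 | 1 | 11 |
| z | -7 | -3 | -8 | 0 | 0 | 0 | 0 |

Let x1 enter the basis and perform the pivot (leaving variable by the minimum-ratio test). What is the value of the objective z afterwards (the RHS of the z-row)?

77/4

Ratio test on column x1 — row 1: 18/1 = 18; row 2: 26/2 = 13; row 3: 11/4 = 11/4. Minimum is 11/4 at row 3 (w3 leaves); pivot element 4.
Pivot on row 3; the z-row RHS becomes 0 − (-7)·(11/4) = 77/4.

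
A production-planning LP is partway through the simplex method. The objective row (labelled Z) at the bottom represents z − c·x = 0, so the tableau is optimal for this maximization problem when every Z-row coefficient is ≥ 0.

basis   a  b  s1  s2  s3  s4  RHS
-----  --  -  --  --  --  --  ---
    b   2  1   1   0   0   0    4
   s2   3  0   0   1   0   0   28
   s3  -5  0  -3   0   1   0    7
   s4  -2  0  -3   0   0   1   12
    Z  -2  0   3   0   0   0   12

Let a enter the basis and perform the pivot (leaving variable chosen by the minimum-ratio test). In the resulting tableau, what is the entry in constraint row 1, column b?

Ratio test on column a — row 1: 4/2 = 2; row 2: 28/3 = 28/3; row 3: entry -5 ≤ 0; row 4: entry -2 ≤ 0. Minimum is 2 at row 1 (b leaves); pivot element 2.
Divide row 1 by 2; eliminate column a from the other rows.
In the new row 1, the b entry is the old entry divided by the pivot: 1/2 = 1/2.

1/2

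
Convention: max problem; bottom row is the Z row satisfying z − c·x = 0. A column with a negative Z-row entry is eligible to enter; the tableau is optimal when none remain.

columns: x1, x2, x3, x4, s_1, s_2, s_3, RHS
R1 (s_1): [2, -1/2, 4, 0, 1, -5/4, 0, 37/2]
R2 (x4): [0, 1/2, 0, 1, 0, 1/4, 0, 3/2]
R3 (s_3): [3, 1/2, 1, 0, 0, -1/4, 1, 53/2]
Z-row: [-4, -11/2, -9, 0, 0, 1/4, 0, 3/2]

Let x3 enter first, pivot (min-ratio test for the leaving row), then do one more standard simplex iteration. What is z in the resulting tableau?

63

Ratio test on column x3 — row 1: (37/2)/4 = 37/8; row 2: entry 0 ≤ 0; row 3: (53/2)/1 = 53/2. Minimum is 37/8 at row 1 (s_1 leaves); pivot element 4.
Pivot on row 1; the Z-row RHS becomes 3/2 − (-9)·(37/8) = 345/8.
Next entering variable (most negative Z-row entry -53/8): x2.
Ratio test on column x2 — row 1: entry -1/8 ≤ 0; row 2: (3/2)/(1/2) = 3; row 3: (175/8)/(5/8) = 35. Minimum is 3 at row 2 (x4 leaves); pivot element 1/2.
After the second pivot the Z-row RHS is 345/8 − (-53/8)·3 = 63.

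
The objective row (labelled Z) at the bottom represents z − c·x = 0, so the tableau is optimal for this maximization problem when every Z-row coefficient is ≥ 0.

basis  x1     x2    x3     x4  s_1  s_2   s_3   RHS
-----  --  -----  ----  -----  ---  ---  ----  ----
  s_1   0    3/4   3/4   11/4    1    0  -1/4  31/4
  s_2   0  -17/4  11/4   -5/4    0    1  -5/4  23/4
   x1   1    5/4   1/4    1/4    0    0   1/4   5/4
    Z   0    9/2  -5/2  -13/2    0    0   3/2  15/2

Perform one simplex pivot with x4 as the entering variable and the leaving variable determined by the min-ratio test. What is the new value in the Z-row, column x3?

-8/11

Ratio test on column x4 — row 1: (31/4)/(11/4) = 31/11; row 2: entry -5/4 ≤ 0; row 3: (5/4)/(1/4) = 5. Minimum is 31/11 at row 1 (s_1 leaves); pivot element 11/4.
Divide row 1 by 11/4; eliminate column x4 from the other rows.
Z-row update in column x3: -5/2 − (-13/2)·(3/11) = -8/11.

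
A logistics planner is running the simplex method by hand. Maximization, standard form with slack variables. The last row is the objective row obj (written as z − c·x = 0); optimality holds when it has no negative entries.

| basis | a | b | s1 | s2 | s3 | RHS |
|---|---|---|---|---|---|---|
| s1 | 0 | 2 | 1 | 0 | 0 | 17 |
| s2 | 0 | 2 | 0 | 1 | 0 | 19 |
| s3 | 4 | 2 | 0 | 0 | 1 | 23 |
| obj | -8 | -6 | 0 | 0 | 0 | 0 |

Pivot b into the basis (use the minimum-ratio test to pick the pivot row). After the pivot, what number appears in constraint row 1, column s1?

1/2

Ratio test on column b — row 1: 17/2 = 17/2; row 2: 19/2 = 19/2; row 3: 23/2 = 23/2. Minimum is 17/2 at row 1 (s1 leaves); pivot element 2.
Divide row 1 by 2; eliminate column b from the other rows.
In the new row 1, the s1 entry is the old entry divided by the pivot: 1/2 = 1/2.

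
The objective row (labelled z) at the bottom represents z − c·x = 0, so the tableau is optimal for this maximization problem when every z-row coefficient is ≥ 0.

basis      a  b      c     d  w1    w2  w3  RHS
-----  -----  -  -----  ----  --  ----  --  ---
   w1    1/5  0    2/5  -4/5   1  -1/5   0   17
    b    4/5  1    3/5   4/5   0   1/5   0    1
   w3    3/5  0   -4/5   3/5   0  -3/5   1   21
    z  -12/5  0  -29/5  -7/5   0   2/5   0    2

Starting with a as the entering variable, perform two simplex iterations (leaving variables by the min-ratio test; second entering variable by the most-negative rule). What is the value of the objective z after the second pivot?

35/3

Ratio test on column a — row 1: 17/(1/5) = 85; row 2: 1/(4/5) = 5/4; row 3: 21/(3/5) = 35. Minimum is 5/4 at row 2 (b leaves); pivot element 4/5.
Pivot on row 2; the z-row RHS becomes 2 − (-12/5)·(5/4) = 5.
Next entering variable (most negative z-row entry -4): c.
Ratio test on column c — row 1: (67/4)/(1/4) = 67; row 2: (5/4)/(3/4) = 5/3; row 3: entry -5/4 ≤ 0. Minimum is 5/3 at row 2 (a leaves); pivot element 3/4.
After the second pivot the z-row RHS is 5 − (-4)·(5/3) = 35/3.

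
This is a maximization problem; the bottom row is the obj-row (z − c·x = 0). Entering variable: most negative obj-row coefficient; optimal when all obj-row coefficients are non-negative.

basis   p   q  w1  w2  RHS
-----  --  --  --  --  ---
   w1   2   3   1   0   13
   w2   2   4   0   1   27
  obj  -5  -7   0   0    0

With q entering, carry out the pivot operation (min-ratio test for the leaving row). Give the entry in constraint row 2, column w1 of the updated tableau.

Ratio test on column q — row 1: 13/3 = 13/3; row 2: 27/4 = 27/4. Minimum is 13/3 at row 1 (w1 leaves); pivot element 3.
Divide row 1 by 3; eliminate column q from the other rows.
Row 2 update in column w1: 0 − 4·(1/3) = -4/3.

-4/3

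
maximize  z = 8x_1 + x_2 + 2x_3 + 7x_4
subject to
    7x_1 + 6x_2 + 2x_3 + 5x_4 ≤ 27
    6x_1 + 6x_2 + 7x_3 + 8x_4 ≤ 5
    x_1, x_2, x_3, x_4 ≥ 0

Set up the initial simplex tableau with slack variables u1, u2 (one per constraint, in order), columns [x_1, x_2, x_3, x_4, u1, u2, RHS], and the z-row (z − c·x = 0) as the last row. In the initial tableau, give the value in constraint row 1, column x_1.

7

Constraint 1 has coefficient 7 on x_1.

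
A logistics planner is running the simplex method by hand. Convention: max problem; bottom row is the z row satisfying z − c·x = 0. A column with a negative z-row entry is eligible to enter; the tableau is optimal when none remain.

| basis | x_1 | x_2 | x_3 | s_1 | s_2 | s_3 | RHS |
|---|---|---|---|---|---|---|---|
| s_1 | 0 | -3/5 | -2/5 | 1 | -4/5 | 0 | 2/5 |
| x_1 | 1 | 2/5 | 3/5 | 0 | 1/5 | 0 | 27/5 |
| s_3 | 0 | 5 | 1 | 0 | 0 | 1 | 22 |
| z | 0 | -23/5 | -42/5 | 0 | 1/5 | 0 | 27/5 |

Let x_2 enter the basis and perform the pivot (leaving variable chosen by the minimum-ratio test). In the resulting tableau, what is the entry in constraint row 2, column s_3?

-2/25

Ratio test on column x_2 — row 1: entry -3/5 ≤ 0; row 2: (27/5)/(2/5) = 27/2; row 3: 22/5 = 22/5. Minimum is 22/5 at row 3 (s_3 leaves); pivot element 5.
Divide row 3 by 5; eliminate column x_2 from the other rows.
Row 2 update in column s_3: 0 − (2/5)·(1/5) = -2/25.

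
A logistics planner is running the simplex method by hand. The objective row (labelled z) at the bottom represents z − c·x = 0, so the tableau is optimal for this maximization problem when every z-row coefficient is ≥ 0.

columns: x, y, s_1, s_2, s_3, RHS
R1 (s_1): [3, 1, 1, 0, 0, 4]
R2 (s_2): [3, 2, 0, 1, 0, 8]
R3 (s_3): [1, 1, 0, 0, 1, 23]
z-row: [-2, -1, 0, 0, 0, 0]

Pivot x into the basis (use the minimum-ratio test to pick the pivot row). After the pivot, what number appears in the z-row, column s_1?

Ratio test on column x — row 1: 4/3 = 4/3; row 2: 8/3 = 8/3; row 3: 23/1 = 23. Minimum is 4/3 at row 1 (s_1 leaves); pivot element 3.
Divide row 1 by 3; eliminate column x from the other rows.
z-row update in column s_1: 0 − (-2)·(1/3) = 2/3.

2/3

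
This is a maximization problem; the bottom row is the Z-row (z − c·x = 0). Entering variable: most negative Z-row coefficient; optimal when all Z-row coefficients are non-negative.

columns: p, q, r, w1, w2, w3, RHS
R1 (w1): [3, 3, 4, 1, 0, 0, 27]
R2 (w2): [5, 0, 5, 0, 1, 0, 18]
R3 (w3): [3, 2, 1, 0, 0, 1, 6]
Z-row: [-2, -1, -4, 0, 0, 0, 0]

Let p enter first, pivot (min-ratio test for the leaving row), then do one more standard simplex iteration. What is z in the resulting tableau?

12

Ratio test on column p — row 1: 27/3 = 9; row 2: 18/5 = 18/5; row 3: 6/3 = 2. Minimum is 2 at row 3 (w3 leaves); pivot element 3.
Pivot on row 3; the Z-row RHS becomes 0 − (-2)·2 = 4.
Next entering variable (most negative Z-row entry -10/3): r.
Ratio test on column r — row 1: 21/3 = 7; row 2: 8/(10/3) = 12/5; row 3: 2/(1/3) = 6. Minimum is 12/5 at row 2 (w2 leaves); pivot element 10/3.
After the second pivot the Z-row RHS is 4 − (-10/3)·(12/5) = 12.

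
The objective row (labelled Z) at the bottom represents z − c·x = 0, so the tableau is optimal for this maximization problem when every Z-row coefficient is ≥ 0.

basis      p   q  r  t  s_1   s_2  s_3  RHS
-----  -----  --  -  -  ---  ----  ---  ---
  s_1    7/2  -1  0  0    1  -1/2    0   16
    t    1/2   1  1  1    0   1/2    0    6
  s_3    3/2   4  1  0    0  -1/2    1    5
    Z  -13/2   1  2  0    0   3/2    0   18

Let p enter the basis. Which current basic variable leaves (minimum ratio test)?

s_3

Column p entries and ratios — s_1: 16/(7/2) = 32/7; t: 6/(1/2) = 12; s_3: 5/(3/2) = 10/3.
Smallest ratio is 10/3 in the row of s_3, so s_3 leaves.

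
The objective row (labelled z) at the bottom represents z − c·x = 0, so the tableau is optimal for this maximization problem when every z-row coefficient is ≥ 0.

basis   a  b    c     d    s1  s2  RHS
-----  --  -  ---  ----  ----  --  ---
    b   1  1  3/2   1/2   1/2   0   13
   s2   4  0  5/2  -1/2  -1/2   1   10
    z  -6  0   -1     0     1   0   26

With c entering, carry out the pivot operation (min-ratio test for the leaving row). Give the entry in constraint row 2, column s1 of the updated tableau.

Ratio test on column c — row 1: 13/(3/2) = 26/3; row 2: 10/(5/2) = 4. Minimum is 4 at row 2 (s2 leaves); pivot element 5/2.
Divide row 2 by 5/2; eliminate column c from the other rows.
In the new row 2, the s1 entry is the old entry divided by the pivot: (-1/2)/(5/2) = -1/5.

-1/5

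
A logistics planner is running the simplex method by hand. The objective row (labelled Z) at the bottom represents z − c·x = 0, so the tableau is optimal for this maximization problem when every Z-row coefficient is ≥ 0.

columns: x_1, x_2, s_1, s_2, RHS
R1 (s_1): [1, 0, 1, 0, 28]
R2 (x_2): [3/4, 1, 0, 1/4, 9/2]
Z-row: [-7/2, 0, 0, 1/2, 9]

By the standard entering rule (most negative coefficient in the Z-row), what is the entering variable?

x_1

Negative Z-row entries: x_1: -7/2.
The most negative is -7/2 in column x_1, so x_1 enters.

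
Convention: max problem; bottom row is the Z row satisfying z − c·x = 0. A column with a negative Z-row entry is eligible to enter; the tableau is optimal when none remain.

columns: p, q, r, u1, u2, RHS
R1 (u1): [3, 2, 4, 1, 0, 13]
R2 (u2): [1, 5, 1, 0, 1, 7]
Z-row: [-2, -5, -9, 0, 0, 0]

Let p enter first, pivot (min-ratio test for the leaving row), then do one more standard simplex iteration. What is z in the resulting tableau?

117/4

Ratio test on column p — row 1: 13/3 = 13/3; row 2: 7/1 = 7. Minimum is 13/3 at row 1 (u1 leaves); pivot element 3.
Pivot on row 1; the Z-row RHS becomes 0 − (-2)·(13/3) = 26/3.
Next entering variable (most negative Z-row entry -19/3): r.
Ratio test on column r — row 1: (13/3)/(4/3) = 13/4; row 2: entry -1/3 ≤ 0. Minimum is 13/4 at row 1 (p leaves); pivot element 4/3.
After the second pivot the Z-row RHS is 26/3 − (-19/3)·(13/4) = 117/4.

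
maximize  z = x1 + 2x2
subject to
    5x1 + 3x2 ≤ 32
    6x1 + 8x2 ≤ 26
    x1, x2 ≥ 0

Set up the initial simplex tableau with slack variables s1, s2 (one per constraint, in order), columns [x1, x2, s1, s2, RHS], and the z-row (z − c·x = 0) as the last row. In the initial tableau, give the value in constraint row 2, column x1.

6

Constraint 2 has coefficient 6 on x1.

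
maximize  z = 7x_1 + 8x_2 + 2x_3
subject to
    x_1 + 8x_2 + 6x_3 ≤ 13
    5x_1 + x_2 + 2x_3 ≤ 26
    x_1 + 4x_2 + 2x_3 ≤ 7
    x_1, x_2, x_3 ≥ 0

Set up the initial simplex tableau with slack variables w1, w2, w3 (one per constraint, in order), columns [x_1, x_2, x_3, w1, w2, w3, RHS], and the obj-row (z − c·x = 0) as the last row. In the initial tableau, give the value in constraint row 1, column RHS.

13

The RHS of constraint 1 is b_1 = 13.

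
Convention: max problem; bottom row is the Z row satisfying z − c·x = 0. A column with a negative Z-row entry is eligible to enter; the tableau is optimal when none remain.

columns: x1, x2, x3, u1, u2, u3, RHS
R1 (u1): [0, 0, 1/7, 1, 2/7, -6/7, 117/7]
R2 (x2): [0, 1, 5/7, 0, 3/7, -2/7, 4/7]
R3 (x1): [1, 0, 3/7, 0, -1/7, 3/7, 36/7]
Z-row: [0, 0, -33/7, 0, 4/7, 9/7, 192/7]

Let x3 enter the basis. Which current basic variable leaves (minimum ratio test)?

Column x3 entries and ratios — u1: (117/7)/(1/7) = 117; x2: (4/7)/(5/7) = 4/5; x1: (36/7)/(3/7) = 12.
Smallest ratio is 4/5 in the row of x2, so x2 leaves.

x2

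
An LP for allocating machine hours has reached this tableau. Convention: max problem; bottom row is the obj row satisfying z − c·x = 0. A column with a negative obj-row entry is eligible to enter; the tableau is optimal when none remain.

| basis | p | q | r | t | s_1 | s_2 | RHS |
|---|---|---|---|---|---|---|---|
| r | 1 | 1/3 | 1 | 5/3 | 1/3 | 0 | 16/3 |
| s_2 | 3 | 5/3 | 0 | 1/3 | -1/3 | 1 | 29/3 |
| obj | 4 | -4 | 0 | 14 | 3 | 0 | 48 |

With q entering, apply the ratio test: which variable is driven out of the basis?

s_2

Column q entries and ratios — r: (16/3)/(1/3) = 16; s_2: (29/3)/(5/3) = 29/5.
Smallest ratio is 29/5 in the row of s_2, so s_2 leaves.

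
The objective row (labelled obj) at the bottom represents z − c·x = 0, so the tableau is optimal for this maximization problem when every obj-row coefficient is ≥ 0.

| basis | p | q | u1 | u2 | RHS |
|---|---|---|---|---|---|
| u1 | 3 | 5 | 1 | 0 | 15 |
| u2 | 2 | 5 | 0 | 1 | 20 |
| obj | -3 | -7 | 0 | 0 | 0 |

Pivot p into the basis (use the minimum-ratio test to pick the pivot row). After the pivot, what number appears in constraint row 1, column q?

5/3

Ratio test on column p — row 1: 15/3 = 5; row 2: 20/2 = 10. Minimum is 5 at row 1 (u1 leaves); pivot element 3.
Divide row 1 by 3; eliminate column p from the other rows.
In the new row 1, the q entry is the old entry divided by the pivot: 5/3 = 5/3.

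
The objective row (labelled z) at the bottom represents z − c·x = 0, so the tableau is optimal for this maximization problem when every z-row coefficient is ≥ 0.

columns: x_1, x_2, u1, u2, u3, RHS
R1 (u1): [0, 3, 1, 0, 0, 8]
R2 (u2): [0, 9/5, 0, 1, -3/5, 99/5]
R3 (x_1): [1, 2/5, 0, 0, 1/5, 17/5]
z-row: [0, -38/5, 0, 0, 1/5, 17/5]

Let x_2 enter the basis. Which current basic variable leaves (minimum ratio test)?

Column x_2 entries and ratios — u1: 8/3 = 8/3; u2: (99/5)/(9/5) = 11; x_1: (17/5)/(2/5) = 17/2.
Smallest ratio is 8/3 in the row of u1, so u1 leaves.

u1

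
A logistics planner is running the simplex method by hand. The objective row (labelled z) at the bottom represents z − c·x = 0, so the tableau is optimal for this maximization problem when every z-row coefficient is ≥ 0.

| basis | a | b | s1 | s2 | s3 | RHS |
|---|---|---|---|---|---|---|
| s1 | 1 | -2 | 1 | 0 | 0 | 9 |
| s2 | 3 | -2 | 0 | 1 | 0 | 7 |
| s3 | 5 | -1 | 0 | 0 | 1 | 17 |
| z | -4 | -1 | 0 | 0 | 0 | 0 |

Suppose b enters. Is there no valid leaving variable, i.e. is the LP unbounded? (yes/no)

Every constraint-row entry in column b is ≤ 0, so increasing b is unbounded.

yes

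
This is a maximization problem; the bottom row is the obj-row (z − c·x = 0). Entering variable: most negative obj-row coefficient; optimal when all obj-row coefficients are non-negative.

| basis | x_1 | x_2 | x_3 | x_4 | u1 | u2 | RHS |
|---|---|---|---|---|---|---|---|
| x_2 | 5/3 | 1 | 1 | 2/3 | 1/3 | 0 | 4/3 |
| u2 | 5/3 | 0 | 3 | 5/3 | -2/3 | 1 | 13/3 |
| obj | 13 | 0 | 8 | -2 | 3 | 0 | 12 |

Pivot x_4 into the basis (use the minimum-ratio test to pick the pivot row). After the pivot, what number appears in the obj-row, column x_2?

Ratio test on column x_4 — row 1: (4/3)/(2/3) = 2; row 2: (13/3)/(5/3) = 13/5. Minimum is 2 at row 1 (x_2 leaves); pivot element 2/3.
Divide row 1 by 2/3; eliminate column x_4 from the other rows.
obj-row update in column x_2: 0 − (-2)·(3/2) = 3.

3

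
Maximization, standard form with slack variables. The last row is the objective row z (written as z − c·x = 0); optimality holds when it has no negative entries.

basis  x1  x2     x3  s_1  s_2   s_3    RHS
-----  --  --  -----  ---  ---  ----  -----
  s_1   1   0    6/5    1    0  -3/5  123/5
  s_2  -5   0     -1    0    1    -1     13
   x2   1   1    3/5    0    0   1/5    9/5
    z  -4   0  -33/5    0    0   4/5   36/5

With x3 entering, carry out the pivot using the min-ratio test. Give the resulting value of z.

27

Ratio test on column x3 — row 1: (123/5)/(6/5) = 41/2; row 2: entry -1 ≤ 0; row 3: (9/5)/(3/5) = 3. Minimum is 3 at row 3 (x2 leaves); pivot element 3/5.
Pivot on row 3; the z-row RHS becomes 36/5 − (-33/5)·3 = 27.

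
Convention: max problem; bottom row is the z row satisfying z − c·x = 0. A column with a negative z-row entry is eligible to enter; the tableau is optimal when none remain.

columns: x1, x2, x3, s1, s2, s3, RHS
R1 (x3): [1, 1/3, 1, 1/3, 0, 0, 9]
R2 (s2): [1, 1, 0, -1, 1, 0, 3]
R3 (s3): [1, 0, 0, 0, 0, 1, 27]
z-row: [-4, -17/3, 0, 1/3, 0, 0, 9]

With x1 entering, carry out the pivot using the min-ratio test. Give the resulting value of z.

21

Ratio test on column x1 — row 1: 9/1 = 9; row 2: 3/1 = 3; row 3: 27/1 = 27. Minimum is 3 at row 2 (s2 leaves); pivot element 1.
Pivot on row 2; the z-row RHS becomes 9 − (-4)·3 = 21.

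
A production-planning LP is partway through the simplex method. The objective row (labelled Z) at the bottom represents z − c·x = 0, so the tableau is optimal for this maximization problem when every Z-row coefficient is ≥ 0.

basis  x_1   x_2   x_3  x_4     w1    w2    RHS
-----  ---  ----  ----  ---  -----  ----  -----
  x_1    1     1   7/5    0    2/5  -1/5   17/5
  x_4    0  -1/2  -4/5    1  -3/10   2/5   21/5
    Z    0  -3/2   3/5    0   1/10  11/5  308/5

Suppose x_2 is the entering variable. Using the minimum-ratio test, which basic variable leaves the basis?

Column x_2 entries and ratios — x_1: (17/5)/1 = 17/5; x_4: -1/2 ≤ 0, skip.
Smallest ratio is 17/5 in the row of x_1, so x_1 leaves.

x_1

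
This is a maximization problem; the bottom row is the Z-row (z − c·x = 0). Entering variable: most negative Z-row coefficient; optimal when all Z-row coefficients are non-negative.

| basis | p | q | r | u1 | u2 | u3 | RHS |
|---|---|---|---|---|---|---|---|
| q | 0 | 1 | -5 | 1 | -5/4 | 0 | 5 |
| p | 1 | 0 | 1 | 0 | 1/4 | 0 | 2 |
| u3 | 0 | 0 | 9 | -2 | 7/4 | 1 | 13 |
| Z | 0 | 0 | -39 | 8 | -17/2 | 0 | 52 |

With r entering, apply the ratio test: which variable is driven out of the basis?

Column r entries and ratios — q: -5 ≤ 0, skip; p: 2/1 = 2; u3: 13/9 = 13/9.
Smallest ratio is 13/9 in the row of u3, so u3 leaves.

u3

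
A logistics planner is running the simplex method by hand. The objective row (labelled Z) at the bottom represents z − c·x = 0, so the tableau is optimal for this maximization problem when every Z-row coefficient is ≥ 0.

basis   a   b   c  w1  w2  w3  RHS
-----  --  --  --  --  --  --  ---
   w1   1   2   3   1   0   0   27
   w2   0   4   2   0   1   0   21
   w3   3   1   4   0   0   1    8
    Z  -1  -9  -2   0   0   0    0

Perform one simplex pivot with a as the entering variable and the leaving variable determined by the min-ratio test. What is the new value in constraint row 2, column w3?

Ratio test on column a — row 1: 27/1 = 27; row 2: entry 0 ≤ 0; row 3: 8/3 = 8/3. Minimum is 8/3 at row 3 (w3 leaves); pivot element 3.
Divide row 3 by 3; eliminate column a from the other rows.
Row 2 update in column w3: 0 − 0·(1/3) = 0.

0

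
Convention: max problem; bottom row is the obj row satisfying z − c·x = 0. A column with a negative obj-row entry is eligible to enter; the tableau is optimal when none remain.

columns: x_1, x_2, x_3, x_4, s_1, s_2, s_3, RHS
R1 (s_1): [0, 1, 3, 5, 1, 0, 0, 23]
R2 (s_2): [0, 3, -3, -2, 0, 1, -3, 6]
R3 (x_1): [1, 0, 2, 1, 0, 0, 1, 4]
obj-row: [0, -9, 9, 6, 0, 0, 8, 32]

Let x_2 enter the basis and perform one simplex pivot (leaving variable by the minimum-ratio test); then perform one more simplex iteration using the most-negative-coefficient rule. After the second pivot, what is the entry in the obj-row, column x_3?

2

Ratio test on column x_2 — row 1: 23/1 = 23; row 2: 6/3 = 2; row 3: entry 0 ≤ 0. Minimum is 2 at row 2 (s_2 leaves); pivot element 3.
Divide row 2 by 3; eliminate column x_2 from the other rows.
Second iteration: most negative obj-row entry is -1 in column s_3, so s_3 enters.
Ratio test on column s_3 — row 1: 21/1 = 21; row 2: entry -1 ≤ 0; row 3: 4/1 = 4. Minimum is 4 at row 3 (x_1 leaves); pivot element 1.
Divide row 3 by 1; eliminate column s_3 from the other rows.
After both pivots, the entry at the obj-row, column x_3 is 2.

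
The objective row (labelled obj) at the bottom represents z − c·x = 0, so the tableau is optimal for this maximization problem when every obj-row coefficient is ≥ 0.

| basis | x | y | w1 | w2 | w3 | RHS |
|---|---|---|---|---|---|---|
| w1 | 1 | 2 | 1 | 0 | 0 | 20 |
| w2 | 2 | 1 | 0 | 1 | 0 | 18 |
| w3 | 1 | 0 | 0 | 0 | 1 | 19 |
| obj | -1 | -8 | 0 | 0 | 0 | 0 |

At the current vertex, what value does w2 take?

w2 is basic (row 2); its value is the RHS of that row, 18.

18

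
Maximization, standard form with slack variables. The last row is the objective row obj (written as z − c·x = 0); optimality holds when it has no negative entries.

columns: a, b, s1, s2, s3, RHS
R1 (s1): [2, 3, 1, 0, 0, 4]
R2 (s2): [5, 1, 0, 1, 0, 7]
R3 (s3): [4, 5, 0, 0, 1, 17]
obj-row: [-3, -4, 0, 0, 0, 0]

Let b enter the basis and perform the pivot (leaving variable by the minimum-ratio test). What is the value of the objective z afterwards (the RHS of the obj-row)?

16/3

Ratio test on column b — row 1: 4/3 = 4/3; row 2: 7/1 = 7; row 3: 17/5 = 17/5. Minimum is 4/3 at row 1 (s1 leaves); pivot element 3.
Pivot on row 1; the obj-row RHS becomes 0 − (-4)·(4/3) = 16/3.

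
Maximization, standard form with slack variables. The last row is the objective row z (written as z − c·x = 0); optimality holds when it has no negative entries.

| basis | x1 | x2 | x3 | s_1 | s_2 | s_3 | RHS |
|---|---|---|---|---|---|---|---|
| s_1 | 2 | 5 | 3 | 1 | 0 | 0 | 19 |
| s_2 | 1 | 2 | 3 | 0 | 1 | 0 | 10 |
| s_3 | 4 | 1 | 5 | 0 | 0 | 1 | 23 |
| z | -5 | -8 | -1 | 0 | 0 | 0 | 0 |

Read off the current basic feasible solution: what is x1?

0

x1 is not in the basis, so in the current basic feasible solution x1 = 0.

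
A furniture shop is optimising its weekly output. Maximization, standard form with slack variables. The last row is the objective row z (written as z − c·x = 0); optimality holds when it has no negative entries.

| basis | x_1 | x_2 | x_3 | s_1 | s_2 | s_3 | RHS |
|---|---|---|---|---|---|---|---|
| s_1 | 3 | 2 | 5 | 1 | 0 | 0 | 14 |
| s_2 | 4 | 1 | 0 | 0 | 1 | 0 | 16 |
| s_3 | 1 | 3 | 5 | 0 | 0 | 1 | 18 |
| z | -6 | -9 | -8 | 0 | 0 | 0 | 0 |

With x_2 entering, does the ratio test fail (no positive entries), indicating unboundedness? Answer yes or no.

no

Column x_2 has positive entries in row(s) 1, 2, 3, so the ratio test bounds it — not unbounded.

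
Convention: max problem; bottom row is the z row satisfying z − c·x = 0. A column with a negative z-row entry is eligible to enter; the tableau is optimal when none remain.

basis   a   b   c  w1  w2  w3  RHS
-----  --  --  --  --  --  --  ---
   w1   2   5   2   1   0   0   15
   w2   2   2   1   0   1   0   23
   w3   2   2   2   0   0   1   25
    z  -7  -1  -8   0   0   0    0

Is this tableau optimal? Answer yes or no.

no

The z-row has a negative entry -8 in column c, so it is not optimal.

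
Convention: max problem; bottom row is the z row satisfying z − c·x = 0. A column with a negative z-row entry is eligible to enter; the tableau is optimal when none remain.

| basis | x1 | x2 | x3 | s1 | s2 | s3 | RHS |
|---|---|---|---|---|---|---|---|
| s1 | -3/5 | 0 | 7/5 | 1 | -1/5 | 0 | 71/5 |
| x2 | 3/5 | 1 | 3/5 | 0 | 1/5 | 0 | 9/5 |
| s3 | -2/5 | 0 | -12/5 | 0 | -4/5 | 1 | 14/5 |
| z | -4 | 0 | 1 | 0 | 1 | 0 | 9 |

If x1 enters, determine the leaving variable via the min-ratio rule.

Column x1 entries and ratios — s1: -3/5 ≤ 0, skip; x2: (9/5)/(3/5) = 3; s3: -2/5 ≤ 0, skip.
Smallest ratio is 3 in the row of x2, so x2 leaves.

x2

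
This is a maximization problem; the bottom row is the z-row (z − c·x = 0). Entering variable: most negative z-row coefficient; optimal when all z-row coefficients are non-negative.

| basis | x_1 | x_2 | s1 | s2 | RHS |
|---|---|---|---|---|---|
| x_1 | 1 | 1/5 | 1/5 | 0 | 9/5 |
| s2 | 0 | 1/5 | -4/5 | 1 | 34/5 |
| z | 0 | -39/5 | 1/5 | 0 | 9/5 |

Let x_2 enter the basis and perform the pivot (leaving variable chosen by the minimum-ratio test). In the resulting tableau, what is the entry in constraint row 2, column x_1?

-1

Ratio test on column x_2 — row 1: (9/5)/(1/5) = 9; row 2: (34/5)/(1/5) = 34. Minimum is 9 at row 1 (x_1 leaves); pivot element 1/5.
Divide row 1 by 1/5; eliminate column x_2 from the other rows.
Row 2 update in column x_1: 0 − (1/5)·5 = -1.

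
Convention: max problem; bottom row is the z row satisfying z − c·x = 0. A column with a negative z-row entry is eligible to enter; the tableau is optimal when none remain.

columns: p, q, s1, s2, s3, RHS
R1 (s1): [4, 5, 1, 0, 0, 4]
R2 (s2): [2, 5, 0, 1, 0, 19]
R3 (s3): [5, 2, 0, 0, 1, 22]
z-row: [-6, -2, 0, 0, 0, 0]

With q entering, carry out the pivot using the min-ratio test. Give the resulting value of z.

Ratio test on column q — row 1: 4/5 = 4/5; row 2: 19/5 = 19/5; row 3: 22/2 = 11. Minimum is 4/5 at row 1 (s1 leaves); pivot element 5.
Pivot on row 1; the z-row RHS becomes 0 − (-2)·(4/5) = 8/5.

8/5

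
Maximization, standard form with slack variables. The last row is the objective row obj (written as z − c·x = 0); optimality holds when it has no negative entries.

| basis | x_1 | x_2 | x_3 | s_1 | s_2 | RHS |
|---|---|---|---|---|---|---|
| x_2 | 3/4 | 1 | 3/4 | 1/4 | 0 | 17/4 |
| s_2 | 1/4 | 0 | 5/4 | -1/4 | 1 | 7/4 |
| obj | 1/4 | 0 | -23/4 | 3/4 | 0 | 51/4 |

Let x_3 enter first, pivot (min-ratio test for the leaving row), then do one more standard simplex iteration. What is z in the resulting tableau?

24

Ratio test on column x_3 — row 1: (17/4)/(3/4) = 17/3; row 2: (7/4)/(5/4) = 7/5. Minimum is 7/5 at row 2 (s_2 leaves); pivot element 5/4.
Pivot on row 2; the obj-row RHS becomes 51/4 − (-23/4)·(7/5) = 104/5.
Next entering variable (most negative obj-row entry -2/5): s_1.
Ratio test on column s_1 — row 1: (16/5)/(2/5) = 8; row 2: entry -1/5 ≤ 0. Minimum is 8 at row 1 (x_2 leaves); pivot element 2/5.
After the second pivot the obj-row RHS is 104/5 − (-2/5)·8 = 24.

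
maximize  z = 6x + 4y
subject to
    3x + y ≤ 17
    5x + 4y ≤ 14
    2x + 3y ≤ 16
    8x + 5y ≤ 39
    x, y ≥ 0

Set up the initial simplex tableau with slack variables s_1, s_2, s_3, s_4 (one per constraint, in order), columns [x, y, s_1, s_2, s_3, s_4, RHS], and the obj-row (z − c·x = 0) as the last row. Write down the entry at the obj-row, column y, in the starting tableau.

The obj-row carries the negated objective coefficients: the y entry is -4.

-4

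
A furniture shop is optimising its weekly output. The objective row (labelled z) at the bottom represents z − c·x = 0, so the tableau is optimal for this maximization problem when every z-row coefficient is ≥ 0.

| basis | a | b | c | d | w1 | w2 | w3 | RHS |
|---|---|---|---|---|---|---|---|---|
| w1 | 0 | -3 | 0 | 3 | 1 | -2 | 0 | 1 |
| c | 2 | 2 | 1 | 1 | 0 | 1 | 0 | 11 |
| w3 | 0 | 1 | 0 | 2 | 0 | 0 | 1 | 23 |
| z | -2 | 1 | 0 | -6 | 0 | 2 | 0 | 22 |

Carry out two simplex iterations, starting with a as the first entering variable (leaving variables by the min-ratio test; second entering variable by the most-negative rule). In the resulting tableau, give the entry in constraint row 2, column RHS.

Ratio test on column a — row 1: entry 0 ≤ 0; row 2: 11/2 = 11/2; row 3: entry 0 ≤ 0. Minimum is 11/2 at row 2 (c leaves); pivot element 2.
Divide row 2 by 2; eliminate column a from the other rows.
Second iteration: most negative z-row entry is -5 in column d, so d enters.
Ratio test on column d — row 1: 1/3 = 1/3; row 2: (11/2)/(1/2) = 11; row 3: 23/2 = 23/2. Minimum is 1/3 at row 1 (w1 leaves); pivot element 3.
Divide row 1 by 3; eliminate column d from the other rows.
After both pivots, the entry at constraint row 2, column RHS is 16/3.

16/3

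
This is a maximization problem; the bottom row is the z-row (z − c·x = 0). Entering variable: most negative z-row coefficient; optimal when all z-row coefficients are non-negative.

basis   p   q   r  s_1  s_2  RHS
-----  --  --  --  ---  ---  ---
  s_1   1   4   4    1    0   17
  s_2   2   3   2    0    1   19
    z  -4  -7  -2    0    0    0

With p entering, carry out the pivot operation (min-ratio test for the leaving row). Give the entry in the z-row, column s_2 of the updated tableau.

2

Ratio test on column p — row 1: 17/1 = 17; row 2: 19/2 = 19/2. Minimum is 19/2 at row 2 (s_2 leaves); pivot element 2.
Divide row 2 by 2; eliminate column p from the other rows.
z-row update in column s_2: 0 − (-4)·(1/2) = 2.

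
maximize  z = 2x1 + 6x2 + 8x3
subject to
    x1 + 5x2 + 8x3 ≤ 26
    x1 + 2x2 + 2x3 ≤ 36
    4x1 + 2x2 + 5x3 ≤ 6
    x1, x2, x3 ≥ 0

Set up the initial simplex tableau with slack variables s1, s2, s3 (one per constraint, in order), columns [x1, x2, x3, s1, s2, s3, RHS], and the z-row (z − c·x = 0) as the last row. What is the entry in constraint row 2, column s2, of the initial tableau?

1

Slack s2 belongs to constraint 2; its column is the unit vector e_2, so the entry in row 2 is 1.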